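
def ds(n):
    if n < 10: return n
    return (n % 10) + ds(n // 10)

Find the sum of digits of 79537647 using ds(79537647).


ds(79537647) = 7 + ds(7953764)
ds(7953764) = 4 + ds(795376)
ds(795376) = 6 + ds(79537)
ds(79537) = 7 + ds(7953)
ds(7953) = 3 + ds(795)
ds(795) = 5 + ds(79)
ds(79) = 9 + ds(7)
ds(7) = 7  (base case)
Total: 7 + 4 + 6 + 7 + 3 + 5 + 9 + 7 = 48

48


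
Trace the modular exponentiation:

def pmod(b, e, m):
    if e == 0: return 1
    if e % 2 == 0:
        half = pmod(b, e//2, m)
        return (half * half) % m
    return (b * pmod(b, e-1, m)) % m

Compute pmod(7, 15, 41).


pmod(7, 15, 41): e is odd, compute pmod(7, 14, 41)
  pmod(7, 14, 41): e is even, compute pmod(7, 7, 41)
    pmod(7, 7, 41): e is odd, compute pmod(7, 6, 41)
      pmod(7, 6, 41): e is even, compute pmod(7, 3, 41)
        pmod(7, 3, 41): e is odd, compute pmod(7, 2, 41)
          pmod(7, 2, 41): e is even, compute pmod(7, 1, 41)
          pmod(7, 1, 41): e is odd, compute pmod(7, 0, 41)
          pmod(7, 0, 41) = 1
          (7 * 1) % 41 = 7
          half=7, (7*7) % 41 = 8
        (7 * 8) % 41 = 15
      half=15, (15*15) % 41 = 20
    (7 * 20) % 41 = 17
  half=17, (17*17) % 41 = 2
(7 * 2) % 41 = 14

14


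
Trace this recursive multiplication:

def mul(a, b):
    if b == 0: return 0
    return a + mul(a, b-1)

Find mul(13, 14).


mul(13, 14) = 13 + mul(13, 13)
mul(13, 13) = 13 + mul(13, 12)
mul(13, 12) = 13 + mul(13, 11)
mul(13, 11) = 13 + mul(13, 10)
mul(13, 10) = 13 + mul(13, 9)
mul(13, 9) = 13 + mul(13, 8)
mul(13, 8) = 13 + mul(13, 7)
mul(13, 7) = 13 + mul(13, 6)
mul(13, 6) = 13 + mul(13, 5)
mul(13, 5) = 13 + mul(13, 4)
mul(13, 4) = 13 + mul(13, 3)
mul(13, 3) = 13 + mul(13, 2)
mul(13, 2) = 13 + mul(13, 1)
mul(13, 1) = 13 + mul(13, 0)
mul(13, 0) = 0  (base case)
Total: 13 + 13 + 13 + 13 + 13 + 13 + 13 + 13 + 13 + 13 + 13 + 13 + 13 + 13 + 0 = 182

182


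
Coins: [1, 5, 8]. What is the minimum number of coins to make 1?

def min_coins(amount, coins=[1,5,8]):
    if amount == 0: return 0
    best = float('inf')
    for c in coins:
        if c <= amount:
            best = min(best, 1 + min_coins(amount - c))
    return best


Building up with DP:
min_coins(0) = 0
min_coins(1) = min(1+min_coins(0)=1+0=1) = 1

1


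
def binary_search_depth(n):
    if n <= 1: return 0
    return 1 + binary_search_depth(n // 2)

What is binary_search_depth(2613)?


2613 / 2 = 1306
1306 / 2 = 653
653 / 2 = 326
326 / 2 = 163
163 / 2 = 81
81 / 2 = 40
40 / 2 = 20
20 / 2 = 10
10 / 2 = 5
5 / 2 = 2
2 / 2 = 1
Reached 1 after 11 halvings

11


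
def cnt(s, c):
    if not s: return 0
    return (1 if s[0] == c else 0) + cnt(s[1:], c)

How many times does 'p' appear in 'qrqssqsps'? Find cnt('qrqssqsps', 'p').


s[0]='q' != 'p' -> 0
s[0]='r' != 'p' -> 0
s[0]='q' != 'p' -> 0
s[0]='s' != 'p' -> 0
s[0]='s' != 'p' -> 0
s[0]='q' != 'p' -> 0
s[0]='s' != 'p' -> 0
s[0]='p' == 'p' -> 1
s[0]='s' != 'p' -> 0
Sum: 0 + 0 + 0 + 0 + 0 + 0 + 0 + 1 + 0 = 1

1


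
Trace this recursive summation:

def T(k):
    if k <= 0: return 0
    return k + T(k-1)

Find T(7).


T(7)
= 7 + 6 + 5 + 4 + 3 + 2 + 1 + T(0)
= 7 + 6 + 5 + 4 + 3 + 2 + 1 + 0
= 28

28


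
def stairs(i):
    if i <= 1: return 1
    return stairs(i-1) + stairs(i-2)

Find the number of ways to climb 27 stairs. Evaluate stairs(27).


Building up from base cases:
stairs(0) = 1
stairs(1) = 1
stairs(2) = stairs(1) + stairs(0) = 1 + 1 = 2
stairs(3) = stairs(2) + stairs(1) = 2 + 1 = 3
stairs(4) = stairs(3) + stairs(2) = 3 + 2 = 5
stairs(5) = stairs(4) + stairs(3) = 5 + 3 = 8
stairs(6) = stairs(5) + stairs(4) = 8 + 5 = 13
stairs(7) = stairs(6) + stairs(5) = 13 + 8 = 21
stairs(8) = stairs(7) + stairs(6) = 21 + 13 = 34
stairs(9) = stairs(8) + stairs(7) = 34 + 21 = 55
stairs(10) = stairs(9) + stairs(8) = 55 + 34 = 89
stairs(11) = stairs(10) + stairs(9) = 89 + 55 = 144
stairs(12) = stairs(11) + stairs(10) = 144 + 89 = 233
stairs(13) = stairs(12) + stairs(11) = 233 + 144 = 377
stairs(14) = stairs(13) + stairs(12) = 377 + 233 = 610
stairs(15) = stairs(14) + stairs(13) = 610 + 377 = 987
stairs(16) = stairs(15) + stairs(14) = 987 + 610 = 1597
stairs(17) = stairs(16) + stairs(15) = 1597 + 987 = 2584
stairs(18) = stairs(17) + stairs(16) = 2584 + 1597 = 4181
stairs(19) = stairs(18) + stairs(17) = 4181 + 2584 = 6765
stairs(20) = stairs(19) + stairs(18) = 6765 + 4181 = 10946
stairs(21) = stairs(20) + stairs(19) = 10946 + 6765 = 17711
stairs(22) = stairs(21) + stairs(20) = 17711 + 10946 = 28657
stairs(23) = stairs(22) + stairs(21) = 28657 + 17711 = 46368
stairs(24) = stairs(23) + stairs(22) = 46368 + 28657 = 75025
stairs(25) = stairs(24) + stairs(23) = 75025 + 46368 = 121393
stairs(26) = stairs(25) + stairs(24) = 121393 + 75025 = 196418
stairs(27) = stairs(26) + stairs(25) = 196418 + 121393 = 317811

317811


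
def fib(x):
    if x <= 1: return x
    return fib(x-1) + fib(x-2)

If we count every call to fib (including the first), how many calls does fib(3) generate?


Let C(n) = total calls for fib(n)
C(0) = 1, C(1) = 1
C(2) = 1 + C(1) + C(0) = 1 + 1 + 1 = 3
C(3) = 1 + C(2) + C(1) = 1 + 3 + 1 = 5

5


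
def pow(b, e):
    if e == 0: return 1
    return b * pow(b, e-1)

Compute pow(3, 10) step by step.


pow(3, 10)
= 3 * pow(3, 9)
= 3 * 3 * pow(3, 8)
= 3 * 3 * 3 * pow(3, 7)
= 3 * 3 * 3 * 3 * pow(3, 6)
= 3 * 3 * 3 * 3 * 3 * pow(3, 5)
= 3 * 3 * 3 * 3 * 3 * 3 * pow(3, 4)
= 3 * 3 * 3 * 3 * 3 * 3 * 3 * pow(3, 3)
= 3 * 3 * 3 * 3 * 3 * 3 * 3 * 3 * pow(3, 2)
= 3 * 3 * 3 * 3 * 3 * 3 * 3 * 3 * 3 * pow(3, 1)
= 3 * 3 * 3 * 3 * 3 * 3 * 3 * 3 * 3 * 3 * pow(3, 0)
= 3 * 3 * 3 * 3 * 3 * 3 * 3 * 3 * 3 * 3 * 1
= 59049

59049


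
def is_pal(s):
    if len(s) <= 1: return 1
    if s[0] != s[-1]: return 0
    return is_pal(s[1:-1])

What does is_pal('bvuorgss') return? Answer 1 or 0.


is_pal('bvuorgss'): s[0]='b' != s[-1]='s' -> return 0
Result: 0 (not a palindrome)

0


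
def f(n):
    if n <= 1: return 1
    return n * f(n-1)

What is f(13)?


f(13)
= 13 * f(12)
= 13 * 12 * f(11)
= 13 * 12 * 11 * f(10)
= 13 * 12 * 11 * 10 * f(9)
= 13 * 12 * 11 * 10 * 9 * f(8)
= 13 * 12 * 11 * 10 * 9 * 8 * f(7)
= 13 * 12 * 11 * 10 * 9 * 8 * 7 * f(6)
= 13 * 12 * 11 * 10 * 9 * 8 * 7 * 6 * f(5)
= 13 * 12 * 11 * 10 * 9 * 8 * 7 * 6 * 5 * f(4)
= 13 * 12 * 11 * 10 * 9 * 8 * 7 * 6 * 5 * 4 * f(3)
= 13 * 12 * 11 * 10 * 9 * 8 * 7 * 6 * 5 * 4 * 3 * f(2)
= 13 * 12 * 11 * 10 * 9 * 8 * 7 * 6 * 5 * 4 * 3 * 2 * f(1)
= 13 * 12 * 11 * 10 * 9 * 8 * 7 * 6 * 5 * 4 * 3 * 2 * 1
= 6227020800

6227020800


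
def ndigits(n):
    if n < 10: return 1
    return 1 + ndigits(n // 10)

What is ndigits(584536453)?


ndigits(584536453) = 1 + ndigits(58453645)
ndigits(58453645) = 1 + ndigits(5845364)
ndigits(5845364) = 1 + ndigits(584536)
ndigits(584536) = 1 + ndigits(58453)
ndigits(58453) = 1 + ndigits(5845)
ndigits(5845) = 1 + ndigits(584)
ndigits(584) = 1 + ndigits(58)
ndigits(58) = 1 + ndigits(5)
ndigits(5) = 1  (base case: 5 < 10)
Unwinding: 1 + 1 + 1 + 1 + 1 + 1 + 1 + 1 + 1 = 9

9


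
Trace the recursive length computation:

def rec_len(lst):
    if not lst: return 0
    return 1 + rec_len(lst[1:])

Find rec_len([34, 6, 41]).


rec_len([34, 6, 41]) = 1 + rec_len([6, 41])
rec_len([6, 41]) = 1 + rec_len([41])
rec_len([41]) = 1 + rec_len([])
rec_len([]) = 0  (base case)
Unwinding: 1 + 1 + 1 + 0 = 3

3


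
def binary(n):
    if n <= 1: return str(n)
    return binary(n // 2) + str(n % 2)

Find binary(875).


binary(875) = binary(437) + '1'
binary(437) = binary(218) + '1'
binary(218) = binary(109) + '0'
binary(109) = binary(54) + '1'
binary(54) = binary(27) + '0'
binary(27) = binary(13) + '1'
binary(13) = binary(6) + '1'
binary(6) = binary(3) + '0'
binary(3) = binary(1) + '1'
binary(1) = '1'  (base case)
Concatenating: '1' + '1' + '0' + '1' + '1' + '0' + '1' + '0' + '1' + '1' = '1101101011'

1101101011


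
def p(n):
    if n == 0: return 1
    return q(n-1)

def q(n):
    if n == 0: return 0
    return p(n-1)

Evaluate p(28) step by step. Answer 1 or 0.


p(28) = q(27)
q(27) = p(26)
p(26) = q(25)
q(25) = p(24)
p(24) = q(23)
q(23) = p(22)
p(22) = q(21)
q(21) = p(20)
p(20) = q(19)
q(19) = p(18)
p(18) = q(17)
q(17) = p(16)
p(16) = q(15)
q(15) = p(14)
p(14) = q(13)
q(13) = p(12)
p(12) = q(11)
q(11) = p(10)
p(10) = q(9)
q(9) = p(8)
p(8) = q(7)
q(7) = p(6)
p(6) = q(5)
q(5) = p(4)
p(4) = q(3)
q(3) = p(2)
p(2) = q(1)
q(1) = p(0)
p(0) = 1  (base case)
Result: 1

1


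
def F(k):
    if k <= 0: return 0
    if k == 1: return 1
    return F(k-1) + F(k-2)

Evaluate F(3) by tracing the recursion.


Computing F(3) bottom-up:
F(0) = 0
F(1) = 1
F(2) = F(1) + F(0) = 1 + 0 = 1
F(3) = F(2) + F(1) = 1 + 1 = 2

2


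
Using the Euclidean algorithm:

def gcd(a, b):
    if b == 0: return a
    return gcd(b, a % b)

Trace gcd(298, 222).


gcd(298, 222) = gcd(222, 76)
gcd(222, 76) = gcd(76, 70)
gcd(76, 70) = gcd(70, 6)
gcd(70, 6) = gcd(6, 4)
gcd(6, 4) = gcd(4, 2)
gcd(4, 2) = gcd(2, 0)
gcd(2, 0) = 2  (base case)

2


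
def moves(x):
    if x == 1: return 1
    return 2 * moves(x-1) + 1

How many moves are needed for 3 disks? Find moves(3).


moves(3) = 2 * moves(2) + 1
moves(2) = 2 * moves(1) + 1
moves(1) = 1  (base case)
moves(2) = 2 * 1 + 1 = 3
moves(3) = 2 * 3 + 1 = 7

7


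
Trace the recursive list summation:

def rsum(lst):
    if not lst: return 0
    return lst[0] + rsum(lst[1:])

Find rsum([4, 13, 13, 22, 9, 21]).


rsum([4, 13, 13, 22, 9, 21]) = 4 + rsum([13, 13, 22, 9, 21])
rsum([13, 13, 22, 9, 21]) = 13 + rsum([13, 22, 9, 21])
rsum([13, 22, 9, 21]) = 13 + rsum([22, 9, 21])
rsum([22, 9, 21]) = 22 + rsum([9, 21])
rsum([9, 21]) = 9 + rsum([21])
rsum([21]) = 21 + rsum([])
rsum([]) = 0  (base case)
Total: 4 + 13 + 13 + 22 + 9 + 21 + 0 = 82

82


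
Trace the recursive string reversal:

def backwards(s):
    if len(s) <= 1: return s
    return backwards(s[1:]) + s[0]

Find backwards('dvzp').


backwards('dvzp') = backwards('vzp') + 'd'
backwards('vzp') = backwards('zp') + 'v'
backwards('zp') = backwards('p') + 'z'
backwards('p') = 'p'  (base case)
Concatenating: 'p' + 'z' + 'v' + 'd' = 'pzvd'

pzvd


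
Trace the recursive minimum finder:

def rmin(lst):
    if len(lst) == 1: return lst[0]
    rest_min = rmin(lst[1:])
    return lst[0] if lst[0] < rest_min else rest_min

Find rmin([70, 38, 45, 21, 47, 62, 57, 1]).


rmin([70, 38, 45, 21, 47, 62, 57, 1]): compare 70 with rmin([38, 45, 21, 47, 62, 57, 1])
rmin([38, 45, 21, 47, 62, 57, 1]): compare 38 with rmin([45, 21, 47, 62, 57, 1])
rmin([45, 21, 47, 62, 57, 1]): compare 45 with rmin([21, 47, 62, 57, 1])
rmin([21, 47, 62, 57, 1]): compare 21 with rmin([47, 62, 57, 1])
rmin([47, 62, 57, 1]): compare 47 with rmin([62, 57, 1])
rmin([62, 57, 1]): compare 62 with rmin([57, 1])
rmin([57, 1]): compare 57 with rmin([1])
rmin([1]) = 1  (base case)
Compare 57 with 1 -> 1
Compare 62 with 1 -> 1
Compare 47 with 1 -> 1
Compare 21 with 1 -> 1
Compare 45 with 1 -> 1
Compare 38 with 1 -> 1
Compare 70 with 1 -> 1

1


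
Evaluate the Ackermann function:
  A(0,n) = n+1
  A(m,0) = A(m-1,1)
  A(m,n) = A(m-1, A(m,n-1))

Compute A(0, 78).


A(0, 78) = 79
Result: A(0, 78) = 79

79


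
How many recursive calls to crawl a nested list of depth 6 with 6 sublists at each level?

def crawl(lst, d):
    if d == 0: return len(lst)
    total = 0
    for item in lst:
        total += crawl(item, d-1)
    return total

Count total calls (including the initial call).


At depth 0 (root): 1 call
At depth 1: each of 1 parents calls crawl on 6 children = 6 calls
At depth 2: each of 6 parents calls crawl on 6 children = 36 calls
At depth 3: each of 36 parents calls crawl on 6 children = 216 calls
At depth 4: each of 216 parents calls crawl on 6 children = 1296 calls
At depth 5: each of 1296 parents calls crawl on 6 children = 7776 calls
At depth 6: each of 7776 parents calls crawl on 6 children = 46656 calls
Total: 1 + 6 + 36 + 216 + 1296 + 7776 + 46656 = 55987

55987


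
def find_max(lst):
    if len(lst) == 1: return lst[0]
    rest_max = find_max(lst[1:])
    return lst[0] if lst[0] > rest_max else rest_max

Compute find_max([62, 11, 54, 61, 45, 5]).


find_max([62, 11, 54, 61, 45, 5]): compare 62 with find_max([11, 54, 61, 45, 5])
find_max([11, 54, 61, 45, 5]): compare 11 with find_max([54, 61, 45, 5])
find_max([54, 61, 45, 5]): compare 54 with find_max([61, 45, 5])
find_max([61, 45, 5]): compare 61 with find_max([45, 5])
find_max([45, 5]): compare 45 with find_max([5])
find_max([5]) = 5  (base case)
Compare 45 with 5 -> 45
Compare 61 with 45 -> 61
Compare 54 with 61 -> 61
Compare 11 with 61 -> 61
Compare 62 with 61 -> 62

62


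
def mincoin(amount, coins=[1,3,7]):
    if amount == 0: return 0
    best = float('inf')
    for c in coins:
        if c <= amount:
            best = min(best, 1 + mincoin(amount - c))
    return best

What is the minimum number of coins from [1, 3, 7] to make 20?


Building up with DP:
mincoin(0) = 0
mincoin(1) = min(1+mincoin(0)=1+0=1) = 1
mincoin(2) = min(1+mincoin(1)=1+1=2) = 2
mincoin(3) = min(1+mincoin(2)=1+2=3, 1+mincoin(0)=1+0=1) = 1
mincoin(4) = min(1+mincoin(3)=1+1=2, 1+mincoin(1)=1+1=2) = 2
mincoin(5) = min(1+mincoin(4)=1+2=3, 1+mincoin(2)=1+2=3) = 3
mincoin(6) = min(1+mincoin(5)=1+3=4, 1+mincoin(3)=1+1=2) = 2
mincoin(7) = min(1+mincoin(6)=1+2=3, 1+mincoin(4)=1+2=3, 1+mincoin(0)=1+0=1) = 1
mincoin(8) = min(1+mincoin(7)=1+1=2, 1+mincoin(5)=1+3=4, 1+mincoin(1)=1+1=2) = 2
mincoin(9) = min(1+mincoin(8)=1+2=3, 1+mincoin(6)=1+2=3, 1+mincoin(2)=1+2=3) = 3
mincoin(10) = min(1+mincoin(9)=1+3=4, 1+mincoin(7)=1+1=2, 1+mincoin(3)=1+1=2) = 2
mincoin(11) = min(1+mincoin(10)=1+2=3, 1+mincoin(8)=1+2=3, 1+mincoin(4)=1+2=3) = 3
mincoin(12) = min(1+mincoin(11)=1+3=4, 1+mincoin(9)=1+3=4, 1+mincoin(5)=1+3=4) = 4
mincoin(13) = min(1+mincoin(12)=1+4=5, 1+mincoin(10)=1+2=3, 1+mincoin(6)=1+2=3) = 3
mincoin(14) = min(1+mincoin(13)=1+3=4, 1+mincoin(11)=1+3=4, 1+mincoin(7)=1+1=2) = 2
mincoin(15) = min(1+mincoin(14)=1+2=3, 1+mincoin(12)=1+4=5, 1+mincoin(8)=1+2=3) = 3
mincoin(16) = min(1+mincoin(15)=1+3=4, 1+mincoin(13)=1+3=4, 1+mincoin(9)=1+3=4) = 4
mincoin(17) = min(1+mincoin(16)=1+4=5, 1+mincoin(14)=1+2=3, 1+mincoin(10)=1+2=3) = 3
mincoin(18) = min(1+mincoin(17)=1+3=4, 1+mincoin(15)=1+3=4, 1+mincoin(11)=1+3=4) = 4
mincoin(19) = min(1+mincoin(18)=1+4=5, 1+mincoin(16)=1+4=5, 1+mincoin(12)=1+4=5) = 5
mincoin(20) = min(1+mincoin(19)=1+5=6, 1+mincoin(17)=1+3=4, 1+mincoin(13)=1+3=4) = 4

4


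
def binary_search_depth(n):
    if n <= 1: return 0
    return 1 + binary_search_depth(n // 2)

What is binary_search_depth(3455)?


3455 / 2 = 1727
1727 / 2 = 863
863 / 2 = 431
431 / 2 = 215
215 / 2 = 107
107 / 2 = 53
53 / 2 = 26
26 / 2 = 13
13 / 2 = 6
6 / 2 = 3
3 / 2 = 1
Reached 1 after 11 halvings

11


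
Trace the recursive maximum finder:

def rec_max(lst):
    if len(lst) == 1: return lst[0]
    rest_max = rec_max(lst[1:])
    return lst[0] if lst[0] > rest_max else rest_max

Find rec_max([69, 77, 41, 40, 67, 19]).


rec_max([69, 77, 41, 40, 67, 19]): compare 69 with rec_max([77, 41, 40, 67, 19])
rec_max([77, 41, 40, 67, 19]): compare 77 with rec_max([41, 40, 67, 19])
rec_max([41, 40, 67, 19]): compare 41 with rec_max([40, 67, 19])
rec_max([40, 67, 19]): compare 40 with rec_max([67, 19])
rec_max([67, 19]): compare 67 with rec_max([19])
rec_max([19]) = 19  (base case)
Compare 67 with 19 -> 67
Compare 40 with 67 -> 67
Compare 41 with 67 -> 67
Compare 77 with 67 -> 77
Compare 69 with 77 -> 77

77


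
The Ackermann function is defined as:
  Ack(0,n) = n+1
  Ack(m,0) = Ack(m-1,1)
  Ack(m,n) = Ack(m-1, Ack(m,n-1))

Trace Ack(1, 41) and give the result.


Ack(1, 41) = Ack(0, Ack(1, 40))
  Ack(1, 40) = Ack(0, Ack(1, 39))
    Ack(1, 39) = Ack(0, Ack(1, 38))
      Ack(1, 38) = Ack(0, Ack(1, 37))
        Ack(1, 37) = Ack(0, Ack(1, 36))
          Ack(1, 36) = Ack(0, Ack(1, 35))
          Ack(1, 35) = Ack(0, Ack(1, 34))
          Ack(1, 34) = Ack(0, Ack(1, 33))
          Ack(1, 33) = Ack(0, Ack(1, 32))
          Ack(1, 32) = Ack(0, Ack(1, 31))
          Ack(1, 31) = Ack(0, Ack(1, 30))
          Ack(1, 30) = Ack(0, Ack(1, 29))
          Ack(1, 29) = Ack(0, Ack(1, 28))
          Ack(1, 28) = Ack(0, Ack(1, 27))
          Ack(1, 27) = Ack(0, Ack(1, 26))
          Ack(1, 26) = Ack(0, Ack(1, 25))
          Ack(1, 25) = Ack(0, Ack(1, 24))
          Ack(1, 24) = Ack(0, Ack(1, 23))
          Ack(1, 23) = Ack(0, Ack(1, 22))
          Ack(1, 22) = Ack(0, Ack(1, 21))
          Ack(1, 21) = Ack(0, Ack(1, 20))
          Ack(1, 20) = Ack(0, Ack(1, 19))
          Ack(1, 19) = Ack(0, Ack(1, 18))
          Ack(1, 18) = Ack(0, Ack(1, 17))
          Ack(1, 17) = Ack(0, Ack(1, 16))
... (trace truncated)
Result: Ack(1, 41) = 43

43


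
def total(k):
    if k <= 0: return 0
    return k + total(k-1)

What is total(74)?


total(74)
= 74 + 73 + 72 + 71 + 70 + 69 + 68 + 67 + 66 + 65 + 64 + 63 + 62 + 61 + 60 + 59 + 58 + 57 + 56 + 55 + 54 + 53 + 52 + 51 + 50 + 49 + 48 + 47 + 46 + 45 + 44 + 43 + 42 + 41 + 40 + 39 + 38 + 37 + 36 + 35 + 34 + 33 + 32 + 31 + 30 + 29 + 28 + 27 + 26 + 25 + 24 + 23 + 22 + 21 + 20 + 19 + 18 + 17 + 16 + 15 + 14 + 13 + 12 + 11 + 10 + 9 + 8 + 7 + 6 + 5 + 4 + 3 + 2 + 1 + total(0)
= 74 + 73 + 72 + 71 + 70 + 69 + 68 + 67 + 66 + 65 + 64 + 63 + 62 + 61 + 60 + 59 + 58 + 57 + 56 + 55 + 54 + 53 + 52 + 51 + 50 + 49 + 48 + 47 + 46 + 45 + 44 + 43 + 42 + 41 + 40 + 39 + 38 + 37 + 36 + 35 + 34 + 33 + 32 + 31 + 30 + 29 + 28 + 27 + 26 + 25 + 24 + 23 + 22 + 21 + 20 + 19 + 18 + 17 + 16 + 15 + 14 + 13 + 12 + 11 + 10 + 9 + 8 + 7 + 6 + 5 + 4 + 3 + 2 + 1 + 0
= 2775

2775


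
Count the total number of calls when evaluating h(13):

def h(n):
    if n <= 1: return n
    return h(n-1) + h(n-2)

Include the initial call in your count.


Let C(n) = total calls for h(n)
C(0) = 1, C(1) = 1
C(2) = 1 + C(1) + C(0) = 1 + 1 + 1 = 3
C(3) = 1 + C(2) + C(1) = 1 + 3 + 1 = 5
C(4) = 1 + C(3) + C(2) = 1 + 5 + 3 = 9
C(5) = 1 + C(4) + C(3) = 1 + 9 + 5 = 15
C(6) = 1 + C(5) + C(4) = 1 + 15 + 9 = 25
C(7) = 1 + C(6) + C(5) = 1 + 25 + 15 = 41
C(8) = 1 + C(7) + C(6) = 1 + 41 + 25 = 67
C(9) = 1 + C(8) + C(7) = 1 + 67 + 41 = 109
C(10) = 1 + C(9) + C(8) = 1 + 109 + 67 = 177
C(11) = 1 + C(10) + C(9) = 1 + 177 + 109 = 287
C(12) = 1 + C(11) + C(10) = 1 + 287 + 177 = 465
C(13) = 1 + C(12) + C(11) = 1 + 465 + 287 = 753

753


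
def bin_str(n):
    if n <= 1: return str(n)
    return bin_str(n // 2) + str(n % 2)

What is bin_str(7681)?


bin_str(7681) = bin_str(3840) + '1'
bin_str(3840) = bin_str(1920) + '0'
bin_str(1920) = bin_str(960) + '0'
bin_str(960) = bin_str(480) + '0'
bin_str(480) = bin_str(240) + '0'
bin_str(240) = bin_str(120) + '0'
bin_str(120) = bin_str(60) + '0'
bin_str(60) = bin_str(30) + '0'
bin_str(30) = bin_str(15) + '0'
bin_str(15) = bin_str(7) + '1'
bin_str(7) = bin_str(3) + '1'
bin_str(3) = bin_str(1) + '1'
bin_str(1) = '1'  (base case)
Concatenating: '1' + '1' + '1' + '1' + '0' + '0' + '0' + '0' + '0' + '0' + '0' + '0' + '1' = '1111000000001'

1111000000001


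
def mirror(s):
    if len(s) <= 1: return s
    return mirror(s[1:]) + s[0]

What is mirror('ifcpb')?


mirror('ifcpb') = mirror('fcpb') + 'i'
mirror('fcpb') = mirror('cpb') + 'f'
mirror('cpb') = mirror('pb') + 'c'
mirror('pb') = mirror('b') + 'p'
mirror('b') = 'b'  (base case)
Concatenating: 'b' + 'p' + 'c' + 'f' + 'i' = 'bpcfi'

bpcfi


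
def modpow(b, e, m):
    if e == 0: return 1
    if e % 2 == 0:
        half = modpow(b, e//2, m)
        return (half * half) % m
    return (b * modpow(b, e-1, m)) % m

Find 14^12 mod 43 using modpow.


modpow(14, 12, 43): e is even, compute modpow(14, 6, 43)
  modpow(14, 6, 43): e is even, compute modpow(14, 3, 43)
    modpow(14, 3, 43): e is odd, compute modpow(14, 2, 43)
      modpow(14, 2, 43): e is even, compute modpow(14, 1, 43)
        modpow(14, 1, 43): e is odd, compute modpow(14, 0, 43)
          modpow(14, 0, 43) = 1
        (14 * 1) % 43 = 14
      half=14, (14*14) % 43 = 24
    (14 * 24) % 43 = 35
  half=35, (35*35) % 43 = 21
half=21, (21*21) % 43 = 11

11


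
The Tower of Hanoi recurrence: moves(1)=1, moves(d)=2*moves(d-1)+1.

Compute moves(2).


moves(2) = 2 * moves(1) + 1
moves(1) = 1  (base case)
moves(2) = 2 * 1 + 1 = 3

3


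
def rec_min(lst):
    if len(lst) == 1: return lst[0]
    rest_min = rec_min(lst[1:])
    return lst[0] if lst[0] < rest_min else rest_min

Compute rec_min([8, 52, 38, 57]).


rec_min([8, 52, 38, 57]): compare 8 with rec_min([52, 38, 57])
rec_min([52, 38, 57]): compare 52 with rec_min([38, 57])
rec_min([38, 57]): compare 38 with rec_min([57])
rec_min([57]) = 57  (base case)
Compare 38 with 57 -> 38
Compare 52 with 38 -> 38
Compare 8 with 38 -> 8

8


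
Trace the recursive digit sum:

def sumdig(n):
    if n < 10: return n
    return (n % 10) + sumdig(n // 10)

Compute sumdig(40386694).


sumdig(40386694) = 4 + sumdig(4038669)
sumdig(4038669) = 9 + sumdig(403866)
sumdig(403866) = 6 + sumdig(40386)
sumdig(40386) = 6 + sumdig(4038)
sumdig(4038) = 8 + sumdig(403)
sumdig(403) = 3 + sumdig(40)
sumdig(40) = 0 + sumdig(4)
sumdig(4) = 4  (base case)
Total: 4 + 9 + 6 + 6 + 8 + 3 + 0 + 4 = 40

40


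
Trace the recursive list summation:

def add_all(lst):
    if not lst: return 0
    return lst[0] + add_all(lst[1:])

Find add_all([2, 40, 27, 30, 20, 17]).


add_all([2, 40, 27, 30, 20, 17]) = 2 + add_all([40, 27, 30, 20, 17])
add_all([40, 27, 30, 20, 17]) = 40 + add_all([27, 30, 20, 17])
add_all([27, 30, 20, 17]) = 27 + add_all([30, 20, 17])
add_all([30, 20, 17]) = 30 + add_all([20, 17])
add_all([20, 17]) = 20 + add_all([17])
add_all([17]) = 17 + add_all([])
add_all([]) = 0  (base case)
Total: 2 + 40 + 27 + 30 + 20 + 17 + 0 = 136

136


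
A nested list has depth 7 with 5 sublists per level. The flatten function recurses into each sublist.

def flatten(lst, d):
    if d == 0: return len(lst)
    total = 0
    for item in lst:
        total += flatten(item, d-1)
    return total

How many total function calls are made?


At depth 0 (root): 1 call
At depth 1: each of 1 parents calls flatten on 5 children = 5 calls
At depth 2: each of 5 parents calls flatten on 5 children = 25 calls
At depth 3: each of 25 parents calls flatten on 5 children = 125 calls
At depth 4: each of 125 parents calls flatten on 5 children = 625 calls
At depth 5: each of 625 parents calls flatten on 5 children = 3125 calls
At depth 6: each of 3125 parents calls flatten on 5 children = 15625 calls
At depth 7: each of 15625 parents calls flatten on 5 children = 78125 calls
Total: 1 + 5 + 25 + 125 + 625 + 3125 + 15625 + 78125 = 97656

97656


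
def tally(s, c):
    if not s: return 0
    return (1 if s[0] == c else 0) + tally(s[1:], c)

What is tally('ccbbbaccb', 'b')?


s[0]='c' != 'b' -> 0
s[0]='c' != 'b' -> 0
s[0]='b' == 'b' -> 1
s[0]='b' == 'b' -> 1
s[0]='b' == 'b' -> 1
s[0]='a' != 'b' -> 0
s[0]='c' != 'b' -> 0
s[0]='c' != 'b' -> 0
s[0]='b' == 'b' -> 1
Sum: 0 + 0 + 1 + 1 + 1 + 0 + 0 + 0 + 1 = 4

4


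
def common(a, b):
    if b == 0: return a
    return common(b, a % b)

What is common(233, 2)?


common(233, 2) = common(2, 1)
common(2, 1) = common(1, 0)
common(1, 0) = 1  (base case)

1


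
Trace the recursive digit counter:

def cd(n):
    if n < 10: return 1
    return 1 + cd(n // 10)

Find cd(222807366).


cd(222807366) = 1 + cd(22280736)
cd(22280736) = 1 + cd(2228073)
cd(2228073) = 1 + cd(222807)
cd(222807) = 1 + cd(22280)
cd(22280) = 1 + cd(2228)
cd(2228) = 1 + cd(222)
cd(222) = 1 + cd(22)
cd(22) = 1 + cd(2)
cd(2) = 1  (base case: 2 < 10)
Unwinding: 1 + 1 + 1 + 1 + 1 + 1 + 1 + 1 + 1 = 9

9


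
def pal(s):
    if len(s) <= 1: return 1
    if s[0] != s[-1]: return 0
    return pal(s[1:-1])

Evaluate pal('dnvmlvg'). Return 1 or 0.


pal('dnvmlvg'): s[0]='d' != s[-1]='g' -> return 0
Result: 0 (not a palindrome)

0


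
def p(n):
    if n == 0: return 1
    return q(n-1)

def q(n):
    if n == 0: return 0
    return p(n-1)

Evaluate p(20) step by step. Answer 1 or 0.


p(20) = q(19)
q(19) = p(18)
p(18) = q(17)
q(17) = p(16)
p(16) = q(15)
q(15) = p(14)
p(14) = q(13)
q(13) = p(12)
p(12) = q(11)
q(11) = p(10)
p(10) = q(9)
q(9) = p(8)
p(8) = q(7)
q(7) = p(6)
p(6) = q(5)
q(5) = p(4)
p(4) = q(3)
q(3) = p(2)
p(2) = q(1)
q(1) = p(0)
p(0) = 1  (base case)
Result: 1

1


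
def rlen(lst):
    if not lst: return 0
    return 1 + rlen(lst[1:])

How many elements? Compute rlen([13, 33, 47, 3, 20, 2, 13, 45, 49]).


rlen([13, 33, 47, 3, 20, 2, 13, 45, 49]) = 1 + rlen([33, 47, 3, 20, 2, 13, 45, 49])
rlen([33, 47, 3, 20, 2, 13, 45, 49]) = 1 + rlen([47, 3, 20, 2, 13, 45, 49])
rlen([47, 3, 20, 2, 13, 45, 49]) = 1 + rlen([3, 20, 2, 13, 45, 49])
rlen([3, 20, 2, 13, 45, 49]) = 1 + rlen([20, 2, 13, 45, 49])
rlen([20, 2, 13, 45, 49]) = 1 + rlen([2, 13, 45, 49])
rlen([2, 13, 45, 49]) = 1 + rlen([13, 45, 49])
rlen([13, 45, 49]) = 1 + rlen([45, 49])
rlen([45, 49]) = 1 + rlen([49])
rlen([49]) = 1 + rlen([])
rlen([]) = 0  (base case)
Unwinding: 1 + 1 + 1 + 1 + 1 + 1 + 1 + 1 + 1 + 0 = 9

9


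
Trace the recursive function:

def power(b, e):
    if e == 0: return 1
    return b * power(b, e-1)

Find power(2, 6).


power(2, 6)
= 2 * power(2, 5)
= 2 * 2 * power(2, 4)
= 2 * 2 * 2 * power(2, 3)
= 2 * 2 * 2 * 2 * power(2, 2)
= 2 * 2 * 2 * 2 * 2 * power(2, 1)
= 2 * 2 * 2 * 2 * 2 * 2 * power(2, 0)
= 2 * 2 * 2 * 2 * 2 * 2 * 1
= 64

64


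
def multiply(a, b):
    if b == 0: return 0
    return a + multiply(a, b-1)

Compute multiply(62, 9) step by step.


multiply(62, 9) = 62 + multiply(62, 8)
multiply(62, 8) = 62 + multiply(62, 7)
multiply(62, 7) = 62 + multiply(62, 6)
multiply(62, 6) = 62 + multiply(62, 5)
multiply(62, 5) = 62 + multiply(62, 4)
multiply(62, 4) = 62 + multiply(62, 3)
multiply(62, 3) = 62 + multiply(62, 2)
multiply(62, 2) = 62 + multiply(62, 1)
multiply(62, 1) = 62 + multiply(62, 0)
multiply(62, 0) = 0  (base case)
Total: 62 + 62 + 62 + 62 + 62 + 62 + 62 + 62 + 62 + 0 = 558

558


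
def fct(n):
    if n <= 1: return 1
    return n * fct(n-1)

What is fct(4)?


fct(4)
= 4 * fct(3)
= 4 * 3 * fct(2)
= 4 * 3 * 2 * fct(1)
= 4 * 3 * 2 * 1
= 24

24


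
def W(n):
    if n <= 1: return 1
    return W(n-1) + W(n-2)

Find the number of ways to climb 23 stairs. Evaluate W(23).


Building up from base cases:
W(0) = 1
W(1) = 1
W(2) = W(1) + W(0) = 1 + 1 = 2
W(3) = W(2) + W(1) = 2 + 1 = 3
W(4) = W(3) + W(2) = 3 + 2 = 5
W(5) = W(4) + W(3) = 5 + 3 = 8
W(6) = W(5) + W(4) = 8 + 5 = 13
W(7) = W(6) + W(5) = 13 + 8 = 21
W(8) = W(7) + W(6) = 21 + 13 = 34
W(9) = W(8) + W(7) = 34 + 21 = 55
W(10) = W(9) + W(8) = 55 + 34 = 89
W(11) = W(10) + W(9) = 89 + 55 = 144
W(12) = W(11) + W(10) = 144 + 89 = 233
W(13) = W(12) + W(11) = 233 + 144 = 377
W(14) = W(13) + W(12) = 377 + 233 = 610
W(15) = W(14) + W(13) = 610 + 377 = 987
W(16) = W(15) + W(14) = 987 + 610 = 1597
W(17) = W(16) + W(15) = 1597 + 987 = 2584
W(18) = W(17) + W(16) = 2584 + 1597 = 4181
W(19) = W(18) + W(17) = 4181 + 2584 = 6765
W(20) = W(19) + W(18) = 6765 + 4181 = 10946
W(21) = W(20) + W(19) = 10946 + 6765 = 17711
W(22) = W(21) + W(20) = 17711 + 10946 = 28657
W(23) = W(22) + W(21) = 28657 + 17711 = 46368

46368


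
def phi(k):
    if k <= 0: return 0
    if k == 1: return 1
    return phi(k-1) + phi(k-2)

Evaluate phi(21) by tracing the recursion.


Computing phi(21) bottom-up:
phi(0) = 0
phi(1) = 1
phi(2) = phi(1) + phi(0) = 1 + 0 = 1
phi(3) = phi(2) + phi(1) = 1 + 1 = 2
phi(4) = phi(3) + phi(2) = 2 + 1 = 3
phi(5) = phi(4) + phi(3) = 3 + 2 = 5
phi(6) = phi(5) + phi(4) = 5 + 3 = 8
phi(7) = phi(6) + phi(5) = 8 + 5 = 13
phi(8) = phi(7) + phi(6) = 13 + 8 = 21
phi(9) = phi(8) + phi(7) = 21 + 13 = 34
phi(10) = phi(9) + phi(8) = 34 + 21 = 55
phi(11) = phi(10) + phi(9) = 55 + 34 = 89
phi(12) = phi(11) + phi(10) = 89 + 55 = 144
phi(13) = phi(12) + phi(11) = 144 + 89 = 233
phi(14) = phi(13) + phi(12) = 233 + 144 = 377
phi(15) = phi(14) + phi(13) = 377 + 233 = 610
phi(16) = phi(15) + phi(14) = 610 + 377 = 987
phi(17) = phi(16) + phi(15) = 987 + 610 = 1597
phi(18) = phi(17) + phi(16) = 1597 + 987 = 2584
phi(19) = phi(18) + phi(17) = 2584 + 1597 = 4181
phi(20) = phi(19) + phi(18) = 4181 + 2584 = 6765
phi(21) = phi(20) + phi(19) = 6765 + 4181 = 10946

10946


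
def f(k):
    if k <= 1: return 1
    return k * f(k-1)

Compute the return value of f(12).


f(12)
= 12 * f(11)
= 12 * 11 * f(10)
= 12 * 11 * 10 * f(9)
= 12 * 11 * 10 * 9 * f(8)
= 12 * 11 * 10 * 9 * 8 * f(7)
= 12 * 11 * 10 * 9 * 8 * 7 * f(6)
= 12 * 11 * 10 * 9 * 8 * 7 * 6 * f(5)
= 12 * 11 * 10 * 9 * 8 * 7 * 6 * 5 * f(4)
= 12 * 11 * 10 * 9 * 8 * 7 * 6 * 5 * 4 * f(3)
= 12 * 11 * 10 * 9 * 8 * 7 * 6 * 5 * 4 * 3 * f(2)
= 12 * 11 * 10 * 9 * 8 * 7 * 6 * 5 * 4 * 3 * 2 * f(1)
= 12 * 11 * 10 * 9 * 8 * 7 * 6 * 5 * 4 * 3 * 2 * 1
= 479001600

479001600


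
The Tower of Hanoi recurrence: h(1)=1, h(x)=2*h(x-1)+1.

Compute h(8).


h(8) = 2 * h(7) + 1
h(7) = 2 * h(6) + 1
h(6) = 2 * h(5) + 1
h(5) = 2 * h(4) + 1
h(4) = 2 * h(3) + 1
h(3) = 2 * h(2) + 1
h(2) = 2 * h(1) + 1
h(1) = 1  (base case)
h(2) = 2 * 1 + 1 = 3
h(3) = 2 * 3 + 1 = 7
h(4) = 2 * 7 + 1 = 15
h(5) = 2 * 15 + 1 = 31
h(6) = 2 * 31 + 1 = 63
h(7) = 2 * 63 + 1 = 127
h(8) = 2 * 127 + 1 = 255

255


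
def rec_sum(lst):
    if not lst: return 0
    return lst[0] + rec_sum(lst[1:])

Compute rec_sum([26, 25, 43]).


rec_sum([26, 25, 43]) = 26 + rec_sum([25, 43])
rec_sum([25, 43]) = 25 + rec_sum([43])
rec_sum([43]) = 43 + rec_sum([])
rec_sum([]) = 0  (base case)
Total: 26 + 25 + 43 + 0 = 94

94


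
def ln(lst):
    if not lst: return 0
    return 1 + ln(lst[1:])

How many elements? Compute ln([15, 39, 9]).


ln([15, 39, 9]) = 1 + ln([39, 9])
ln([39, 9]) = 1 + ln([9])
ln([9]) = 1 + ln([])
ln([]) = 0  (base case)
Unwinding: 1 + 1 + 1 + 0 = 3

3


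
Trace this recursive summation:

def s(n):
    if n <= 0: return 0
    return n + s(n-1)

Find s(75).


s(75)
= 75 + 74 + 73 + 72 + 71 + 70 + 69 + 68 + 67 + 66 + 65 + 64 + 63 + 62 + 61 + 60 + 59 + 58 + 57 + 56 + 55 + 54 + 53 + 52 + 51 + 50 + 49 + 48 + 47 + 46 + 45 + 44 + 43 + 42 + 41 + 40 + 39 + 38 + 37 + 36 + 35 + 34 + 33 + 32 + 31 + 30 + 29 + 28 + 27 + 26 + 25 + 24 + 23 + 22 + 21 + 20 + 19 + 18 + 17 + 16 + 15 + 14 + 13 + 12 + 11 + 10 + 9 + 8 + 7 + 6 + 5 + 4 + 3 + 2 + 1 + s(0)
= 75 + 74 + 73 + 72 + 71 + 70 + 69 + 68 + 67 + 66 + 65 + 64 + 63 + 62 + 61 + 60 + 59 + 58 + 57 + 56 + 55 + 54 + 53 + 52 + 51 + 50 + 49 + 48 + 47 + 46 + 45 + 44 + 43 + 42 + 41 + 40 + 39 + 38 + 37 + 36 + 35 + 34 + 33 + 32 + 31 + 30 + 29 + 28 + 27 + 26 + 25 + 24 + 23 + 22 + 21 + 20 + 19 + 18 + 17 + 16 + 15 + 14 + 13 + 12 + 11 + 10 + 9 + 8 + 7 + 6 + 5 + 4 + 3 + 2 + 1 + 0
= 2850

2850


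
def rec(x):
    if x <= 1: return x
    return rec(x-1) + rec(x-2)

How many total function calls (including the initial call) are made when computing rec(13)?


Let C(n) = total calls for rec(n)
C(0) = 1, C(1) = 1
C(2) = 1 + C(1) + C(0) = 1 + 1 + 1 = 3
C(3) = 1 + C(2) + C(1) = 1 + 3 + 1 = 5
C(4) = 1 + C(3) + C(2) = 1 + 5 + 3 = 9
C(5) = 1 + C(4) + C(3) = 1 + 9 + 5 = 15
C(6) = 1 + C(5) + C(4) = 1 + 15 + 9 = 25
C(7) = 1 + C(6) + C(5) = 1 + 25 + 15 = 41
C(8) = 1 + C(7) + C(6) = 1 + 41 + 25 = 67
C(9) = 1 + C(8) + C(7) = 1 + 67 + 41 = 109
C(10) = 1 + C(9) + C(8) = 1 + 109 + 67 = 177
C(11) = 1 + C(10) + C(9) = 1 + 177 + 109 = 287
C(12) = 1 + C(11) + C(10) = 1 + 287 + 177 = 465
C(13) = 1 + C(12) + C(11) = 1 + 465 + 287 = 753

753


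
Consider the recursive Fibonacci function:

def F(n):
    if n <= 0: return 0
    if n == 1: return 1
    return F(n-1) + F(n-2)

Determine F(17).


Computing F(17) bottom-up:
F(0) = 0
F(1) = 1
F(2) = F(1) + F(0) = 1 + 0 = 1
F(3) = F(2) + F(1) = 1 + 1 = 2
F(4) = F(3) + F(2) = 2 + 1 = 3
F(5) = F(4) + F(3) = 3 + 2 = 5
F(6) = F(5) + F(4) = 5 + 3 = 8
F(7) = F(6) + F(5) = 8 + 5 = 13
F(8) = F(7) + F(6) = 13 + 8 = 21
F(9) = F(8) + F(7) = 21 + 13 = 34
F(10) = F(9) + F(8) = 34 + 21 = 55
F(11) = F(10) + F(9) = 55 + 34 = 89
F(12) = F(11) + F(10) = 89 + 55 = 144
F(13) = F(12) + F(11) = 144 + 89 = 233
F(14) = F(13) + F(12) = 233 + 144 = 377
F(15) = F(14) + F(13) = 377 + 233 = 610
F(16) = F(15) + F(14) = 610 + 377 = 987
F(17) = F(16) + F(15) = 987 + 610 = 1597

1597


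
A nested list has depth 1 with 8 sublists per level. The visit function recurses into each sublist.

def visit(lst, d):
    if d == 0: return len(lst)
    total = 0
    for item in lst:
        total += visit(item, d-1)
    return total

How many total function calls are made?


At depth 0 (root): 1 call
At depth 1: each of 1 parents calls visit on 8 children = 8 calls
Total: 1 + 8 = 9

9


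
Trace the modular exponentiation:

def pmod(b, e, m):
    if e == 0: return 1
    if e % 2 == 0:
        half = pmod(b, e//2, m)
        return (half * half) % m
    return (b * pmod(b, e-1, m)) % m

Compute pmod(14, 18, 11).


pmod(14, 18, 11): e is even, compute pmod(14, 9, 11)
  pmod(14, 9, 11): e is odd, compute pmod(14, 8, 11)
    pmod(14, 8, 11): e is even, compute pmod(14, 4, 11)
      pmod(14, 4, 11): e is even, compute pmod(14, 2, 11)
        pmod(14, 2, 11): e is even, compute pmod(14, 1, 11)
          pmod(14, 1, 11): e is odd, compute pmod(14, 0, 11)
          pmod(14, 0, 11) = 1
          (14 * 1) % 11 = 3
        half=3, (3*3) % 11 = 9
      half=9, (9*9) % 11 = 4
    half=4, (4*4) % 11 = 5
  (14 * 5) % 11 = 4
half=4, (4*4) % 11 = 5

5


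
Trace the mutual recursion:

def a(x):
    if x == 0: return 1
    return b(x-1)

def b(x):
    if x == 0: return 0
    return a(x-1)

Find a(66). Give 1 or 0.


a(66) = b(65)
b(65) = a(64)
a(64) = b(63)
b(63) = a(62)
a(62) = b(61)
b(61) = a(60)
a(60) = b(59)
b(59) = a(58)
a(58) = b(57)
b(57) = a(56)
a(56) = b(55)
b(55) = a(54)
a(54) = b(53)
b(53) = a(52)
a(52) = b(51)
b(51) = a(50)
a(50) = b(49)
b(49) = a(48)
a(48) = b(47)
b(47) = a(46)
a(46) = b(45)
b(45) = a(44)
a(44) = b(43)
b(43) = a(42)
a(42) = b(41)
b(41) = a(40)
a(40) = b(39)
b(39) = a(38)
a(38) = b(37)
b(37) = a(36)
a(36) = b(35)
b(35) = a(34)
a(34) = b(33)
b(33) = a(32)
a(32) = b(31)
b(31) = a(30)
a(30) = b(29)
b(29) = a(28)
a(28) = b(27)
b(27) = a(26)
a(26) = b(25)
b(25) = a(24)
a(24) = b(23)
b(23) = a(22)
a(22) = b(21)
b(21) = a(20)
a(20) = b(19)
b(19) = a(18)
a(18) = b(17)
b(17) = a(16)
a(16) = b(15)
b(15) = a(14)
a(14) = b(13)
b(13) = a(12)
a(12) = b(11)
b(11) = a(10)
a(10) = b(9)
b(9) = a(8)
a(8) = b(7)
b(7) = a(6)
a(6) = b(5)
b(5) = a(4)
a(4) = b(3)
b(3) = a(2)
a(2) = b(1)
b(1) = a(0)
a(0) = 1  (base case)
Result: 1

1


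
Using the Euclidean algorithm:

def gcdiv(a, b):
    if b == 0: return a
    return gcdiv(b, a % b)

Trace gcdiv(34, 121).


gcdiv(34, 121) = gcdiv(121, 34)
gcdiv(121, 34) = gcdiv(34, 19)
gcdiv(34, 19) = gcdiv(19, 15)
gcdiv(19, 15) = gcdiv(15, 4)
gcdiv(15, 4) = gcdiv(4, 3)
gcdiv(4, 3) = gcdiv(3, 1)
gcdiv(3, 1) = gcdiv(1, 0)
gcdiv(1, 0) = 1  (base case)

1


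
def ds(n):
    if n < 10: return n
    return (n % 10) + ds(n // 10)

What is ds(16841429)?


ds(16841429) = 9 + ds(1684142)
ds(1684142) = 2 + ds(168414)
ds(168414) = 4 + ds(16841)
ds(16841) = 1 + ds(1684)
ds(1684) = 4 + ds(168)
ds(168) = 8 + ds(16)
ds(16) = 6 + ds(1)
ds(1) = 1  (base case)
Total: 9 + 2 + 4 + 1 + 4 + 8 + 6 + 1 = 35

35


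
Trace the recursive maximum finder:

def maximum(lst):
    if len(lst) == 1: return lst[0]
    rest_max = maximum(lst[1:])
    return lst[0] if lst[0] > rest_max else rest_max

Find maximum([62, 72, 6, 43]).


maximum([62, 72, 6, 43]): compare 62 with maximum([72, 6, 43])
maximum([72, 6, 43]): compare 72 with maximum([6, 43])
maximum([6, 43]): compare 6 with maximum([43])
maximum([43]) = 43  (base case)
Compare 6 with 43 -> 43
Compare 72 with 43 -> 72
Compare 62 with 72 -> 72

72


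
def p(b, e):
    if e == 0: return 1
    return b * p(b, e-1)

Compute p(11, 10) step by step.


p(11, 10)
= 11 * p(11, 9)
= 11 * 11 * p(11, 8)
= 11 * 11 * 11 * p(11, 7)
= 11 * 11 * 11 * 11 * p(11, 6)
= 11 * 11 * 11 * 11 * 11 * p(11, 5)
= 11 * 11 * 11 * 11 * 11 * 11 * p(11, 4)
= 11 * 11 * 11 * 11 * 11 * 11 * 11 * p(11, 3)
= 11 * 11 * 11 * 11 * 11 * 11 * 11 * 11 * p(11, 2)
= 11 * 11 * 11 * 11 * 11 * 11 * 11 * 11 * 11 * p(11, 1)
= 11 * 11 * 11 * 11 * 11 * 11 * 11 * 11 * 11 * 11 * p(11, 0)
= 11 * 11 * 11 * 11 * 11 * 11 * 11 * 11 * 11 * 11 * 1
= 25937424601

25937424601


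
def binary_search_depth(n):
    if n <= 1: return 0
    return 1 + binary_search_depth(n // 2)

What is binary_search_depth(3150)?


3150 / 2 = 1575
1575 / 2 = 787
787 / 2 = 393
393 / 2 = 196
196 / 2 = 98
98 / 2 = 49
49 / 2 = 24
24 / 2 = 12
12 / 2 = 6
6 / 2 = 3
3 / 2 = 1
Reached 1 after 11 halvings

11


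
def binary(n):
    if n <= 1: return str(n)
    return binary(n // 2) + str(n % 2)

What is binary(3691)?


binary(3691) = binary(1845) + '1'
binary(1845) = binary(922) + '1'
binary(922) = binary(461) + '0'
binary(461) = binary(230) + '1'
binary(230) = binary(115) + '0'
binary(115) = binary(57) + '1'
binary(57) = binary(28) + '1'
binary(28) = binary(14) + '0'
binary(14) = binary(7) + '0'
binary(7) = binary(3) + '1'
binary(3) = binary(1) + '1'
binary(1) = '1'  (base case)
Concatenating: '1' + '1' + '1' + '0' + '0' + '1' + '1' + '0' + '1' + '0' + '1' + '1' = '111001101011'

111001101011


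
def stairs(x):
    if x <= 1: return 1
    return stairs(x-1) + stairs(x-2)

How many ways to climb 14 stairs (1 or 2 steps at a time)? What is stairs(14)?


Building up from base cases:
stairs(0) = 1
stairs(1) = 1
stairs(2) = stairs(1) + stairs(0) = 1 + 1 = 2
stairs(3) = stairs(2) + stairs(1) = 2 + 1 = 3
stairs(4) = stairs(3) + stairs(2) = 3 + 2 = 5
stairs(5) = stairs(4) + stairs(3) = 5 + 3 = 8
stairs(6) = stairs(5) + stairs(4) = 8 + 5 = 13
stairs(7) = stairs(6) + stairs(5) = 13 + 8 = 21
stairs(8) = stairs(7) + stairs(6) = 21 + 13 = 34
stairs(9) = stairs(8) + stairs(7) = 34 + 21 = 55
stairs(10) = stairs(9) + stairs(8) = 55 + 34 = 89
stairs(11) = stairs(10) + stairs(9) = 89 + 55 = 144
stairs(12) = stairs(11) + stairs(10) = 144 + 89 = 233
stairs(13) = stairs(12) + stairs(11) = 233 + 144 = 377
stairs(14) = stairs(13) + stairs(12) = 377 + 233 = 610

610


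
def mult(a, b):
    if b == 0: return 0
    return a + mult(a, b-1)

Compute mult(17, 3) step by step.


mult(17, 3) = 17 + mult(17, 2)
mult(17, 2) = 17 + mult(17, 1)
mult(17, 1) = 17 + mult(17, 0)
mult(17, 0) = 0  (base case)
Total: 17 + 17 + 17 + 0 = 51

51


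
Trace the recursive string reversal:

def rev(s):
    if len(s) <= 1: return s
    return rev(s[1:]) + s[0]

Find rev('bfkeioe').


rev('bfkeioe') = rev('fkeioe') + 'b'
rev('fkeioe') = rev('keioe') + 'f'
rev('keioe') = rev('eioe') + 'k'
rev('eioe') = rev('ioe') + 'e'
rev('ioe') = rev('oe') + 'i'
rev('oe') = rev('e') + 'o'
rev('e') = 'e'  (base case)
Concatenating: 'e' + 'o' + 'i' + 'e' + 'k' + 'f' + 'b' = 'eoiekfb'

eoiekfb


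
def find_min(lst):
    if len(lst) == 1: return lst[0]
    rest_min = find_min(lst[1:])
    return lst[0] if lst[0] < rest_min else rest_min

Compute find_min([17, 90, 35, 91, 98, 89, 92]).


find_min([17, 90, 35, 91, 98, 89, 92]): compare 17 with find_min([90, 35, 91, 98, 89, 92])
find_min([90, 35, 91, 98, 89, 92]): compare 90 with find_min([35, 91, 98, 89, 92])
find_min([35, 91, 98, 89, 92]): compare 35 with find_min([91, 98, 89, 92])
find_min([91, 98, 89, 92]): compare 91 with find_min([98, 89, 92])
find_min([98, 89, 92]): compare 98 with find_min([89, 92])
find_min([89, 92]): compare 89 with find_min([92])
find_min([92]) = 92  (base case)
Compare 89 with 92 -> 89
Compare 98 with 89 -> 89
Compare 91 with 89 -> 89
Compare 35 with 89 -> 35
Compare 90 with 35 -> 35
Compare 17 with 35 -> 17

17


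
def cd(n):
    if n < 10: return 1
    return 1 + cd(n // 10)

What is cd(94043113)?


cd(94043113) = 1 + cd(9404311)
cd(9404311) = 1 + cd(940431)
cd(940431) = 1 + cd(94043)
cd(94043) = 1 + cd(9404)
cd(9404) = 1 + cd(940)
cd(940) = 1 + cd(94)
cd(94) = 1 + cd(9)
cd(9) = 1  (base case: 9 < 10)
Unwinding: 1 + 1 + 1 + 1 + 1 + 1 + 1 + 1 = 8

8


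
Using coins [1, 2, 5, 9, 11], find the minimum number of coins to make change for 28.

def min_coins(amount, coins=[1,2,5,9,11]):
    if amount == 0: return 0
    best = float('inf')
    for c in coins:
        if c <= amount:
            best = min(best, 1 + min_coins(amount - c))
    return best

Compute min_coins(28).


Building up with DP:
min_coins(0) = 0
min_coins(1) = min(1+min_coins(0)=1+0=1) = 1
min_coins(2) = min(1+min_coins(1)=1+1=2, 1+min_coins(0)=1+0=1) = 1
min_coins(3) = min(1+min_coins(2)=1+1=2, 1+min_coins(1)=1+1=2) = 2
min_coins(4) = min(1+min_coins(3)=1+2=3, 1+min_coins(2)=1+1=2) = 2
min_coins(5) = min(1+min_coins(4)=1+2=3, 1+min_coins(3)=1+2=3, 1+min_coins(0)=1+0=1) = 1
min_coins(6) = min(1+min_coins(5)=1+1=2, 1+min_coins(4)=1+2=3, 1+min_coins(1)=1+1=2) = 2
min_coins(7) = min(1+min_coins(6)=1+2=3, 1+min_coins(5)=1+1=2, 1+min_coins(2)=1+1=2) = 2
min_coins(8) = min(1+min_coins(7)=1+2=3, 1+min_coins(6)=1+2=3, 1+min_coins(3)=1+2=3) = 3
min_coins(9) = min(1+min_coins(8)=1+3=4, 1+min_coins(7)=1+2=3, 1+min_coins(4)=1+2=3, 1+min_coins(0)=1+0=1) = 1
min_coins(10) = min(1+min_coins(9)=1+1=2, 1+min_coins(8)=1+3=4, 1+min_coins(5)=1+1=2, 1+min_coins(1)=1+1=2) = 2
min_coins(11) = min(1+min_coins(10)=1+2=3, 1+min_coins(9)=1+1=2, 1+min_coins(6)=1+2=3, 1+min_coins(2)=1+1=2, 1+min_coins(0)=1+0=1) = 1
min_coins(12) = min(1+min_coins(11)=1+1=2, 1+min_coins(10)=1+2=3, 1+min_coins(7)=1+2=3, 1+min_coins(3)=1+2=3, 1+min_coins(1)=1+1=2) = 2
min_coins(13) = min(1+min_coins(12)=1+2=3, 1+min_coins(11)=1+1=2, 1+min_coins(8)=1+3=4, 1+min_coins(4)=1+2=3, 1+min_coins(2)=1+1=2) = 2
min_coins(14) = min(1+min_coins(13)=1+2=3, 1+min_coins(12)=1+2=3, 1+min_coins(9)=1+1=2, 1+min_coins(5)=1+1=2, 1+min_coins(3)=1+2=3) = 2
min_coins(15) = min(1+min_coins(14)=1+2=3, 1+min_coins(13)=1+2=3, 1+min_coins(10)=1+2=3, 1+min_coins(6)=1+2=3, 1+min_coins(4)=1+2=3) = 3
min_coins(16) = min(1+min_coins(15)=1+3=4, 1+min_coins(14)=1+2=3, 1+min_coins(11)=1+1=2, 1+min_coins(7)=1+2=3, 1+min_coins(5)=1+1=2) = 2
min_coins(17) = min(1+min_coins(16)=1+2=3, 1+min_coins(15)=1+3=4, 1+min_coins(12)=1+2=3, 1+min_coins(8)=1+3=4, 1+min_coins(6)=1+2=3) = 3
min_coins(18) = min(1+min_coins(17)=1+3=4, 1+min_coins(16)=1+2=3, 1+min_coins(13)=1+2=3, 1+min_coins(9)=1+1=2, 1+min_coins(7)=1+2=3) = 2
min_coins(19) = min(1+min_coins(18)=1+2=3, 1+min_coins(17)=1+3=4, 1+min_coins(14)=1+2=3, 1+min_coins(10)=1+2=3, 1+min_coins(8)=1+3=4) = 3
min_coins(20) = min(1+min_coins(19)=1+3=4, 1+min_coins(18)=1+2=3, 1+min_coins(15)=1+3=4, 1+min_coins(11)=1+1=2, 1+min_coins(9)=1+1=2) = 2
min_coins(21) = min(1+min_coins(20)=1+2=3, 1+min_coins(19)=1+3=4, 1+min_coins(16)=1+2=3, 1+min_coins(12)=1+2=3, 1+min_coins(10)=1+2=3) = 3
min_coins(22) = min(1+min_coins(21)=1+3=4, 1+min_coins(20)=1+2=3, 1+min_coins(17)=1+3=4, 1+min_coins(13)=1+2=3, 1+min_coins(11)=1+1=2) = 2
min_coins(23) = min(1+min_coins(22)=1+2=3, 1+min_coins(21)=1+3=4, 1+min_coins(18)=1+2=3, 1+min_coins(14)=1+2=3, 1+min_coins(12)=1+2=3) = 3
min_coins(24) = min(1+min_coins(23)=1+3=4, 1+min_coins(22)=1+2=3, 1+min_coins(19)=1+3=4, 1+min_coins(15)=1+3=4, 1+min_coins(13)=1+2=3) = 3
min_coins(25) = min(1+min_coins(24)=1+3=4, 1+min_coins(23)=1+3=4, 1+min_coins(20)=1+2=3, 1+min_coins(16)=1+2=3, 1+min_coins(14)=1+2=3) = 3
min_coins(26) = min(1+min_coins(25)=1+3=4, 1+min_coins(24)=1+3=4, 1+min_coins(21)=1+3=4, 1+min_coins(17)=1+3=4, 1+min_coins(15)=1+3=4) = 4
min_coins(27) = min(1+min_coins(26)=1+4=5, 1+min_coins(25)=1+3=4, 1+min_coins(22)=1+2=3, 1+min_coins(18)=1+2=3, 1+min_coins(16)=1+2=3) = 3
min_coins(28) = min(1+min_coins(27)=1+3=4, 1+min_coins(26)=1+4=5, 1+min_coins(23)=1+3=4, 1+min_coins(19)=1+3=4, 1+min_coins(17)=1+3=4) = 4

4
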